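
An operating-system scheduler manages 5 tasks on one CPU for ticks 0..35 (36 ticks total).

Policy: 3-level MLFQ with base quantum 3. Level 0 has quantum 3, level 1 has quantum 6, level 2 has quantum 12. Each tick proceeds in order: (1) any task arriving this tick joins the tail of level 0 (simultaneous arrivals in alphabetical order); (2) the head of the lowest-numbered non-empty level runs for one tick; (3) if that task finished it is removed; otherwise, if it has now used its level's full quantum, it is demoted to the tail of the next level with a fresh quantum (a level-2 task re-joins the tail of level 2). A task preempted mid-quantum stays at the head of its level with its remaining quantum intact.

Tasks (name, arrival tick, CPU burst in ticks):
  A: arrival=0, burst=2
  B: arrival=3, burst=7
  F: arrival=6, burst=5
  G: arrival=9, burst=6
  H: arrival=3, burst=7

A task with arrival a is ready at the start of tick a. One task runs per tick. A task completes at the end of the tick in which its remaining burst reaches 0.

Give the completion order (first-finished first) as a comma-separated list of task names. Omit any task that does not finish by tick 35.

t=0: L0/L1/L2 = A/-/- → run A
t=1: L0/L1/L2 = A/-/- → run A
t=2: (idle)
t=3: L0/L1/L2 = BH/-/- → run B
t=4: L0/L1/L2 = BH/-/- → run B
t=5: L0/L1/L2 = BH/-/- → run B
t=6: L0/L1/L2 = HF/B/- → run H
t=7: L0/L1/L2 = HF/B/- → run H
t=8: L0/L1/L2 = HF/B/- → run H
t=9: L0/L1/L2 = FG/BH/- → run F
t=10: L0/L1/L2 = FG/BH/- → run F
t=11: L0/L1/L2 = FG/BH/- → run F
t=12: L0/L1/L2 = G/BHF/- → run G
t=13: L0/L1/L2 = G/BHF/- → run G
t=14: L0/L1/L2 = G/BHF/- → run G
t=15: L0/L1/L2 = -/BHFG/- → run B
t=16: L0/L1/L2 = -/BHFG/- → run B
t=17: L0/L1/L2 = -/BHFG/- → run B
t=18: L0/L1/L2 = -/BHFG/- → run B
t=19: L0/L1/L2 = -/HFG/- → run H
t=20: L0/L1/L2 = -/HFG/- → run H
t=21: L0/L1/L2 = -/HFG/- → run H
t=22: L0/L1/L2 = -/HFG/- → run H
t=23: L0/L1/L2 = -/FG/- → run F
t=24: L0/L1/L2 = -/FG/- → run F
t=25: L0/L1/L2 = -/G/- → run G
t=26: L0/L1/L2 = -/G/- → run G
t=27: L0/L1/L2 = -/G/- → run G
t=28: (idle)
t=29: (idle)
t=30: (idle)
t=31: (idle)
t=32: (idle)
t=33: (idle)
t=34: (idle)
t=35: (idle)

completion order = A, B, H, F, G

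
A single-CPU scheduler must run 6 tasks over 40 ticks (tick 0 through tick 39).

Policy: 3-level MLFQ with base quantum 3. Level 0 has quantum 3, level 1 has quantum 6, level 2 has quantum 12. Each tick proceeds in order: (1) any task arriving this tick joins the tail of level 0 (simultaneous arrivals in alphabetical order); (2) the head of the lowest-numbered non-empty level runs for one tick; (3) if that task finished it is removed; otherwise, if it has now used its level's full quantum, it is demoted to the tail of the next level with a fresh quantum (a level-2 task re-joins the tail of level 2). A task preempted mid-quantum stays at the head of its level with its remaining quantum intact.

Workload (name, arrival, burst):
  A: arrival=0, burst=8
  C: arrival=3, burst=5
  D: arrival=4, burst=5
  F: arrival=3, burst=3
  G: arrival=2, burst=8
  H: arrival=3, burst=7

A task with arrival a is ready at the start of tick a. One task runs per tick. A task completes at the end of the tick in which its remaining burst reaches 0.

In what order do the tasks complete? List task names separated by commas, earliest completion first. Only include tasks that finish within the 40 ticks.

completion order = F, A, G, C, H, D

t=0: L0/L1/L2 = A/-/- → run A
t=1: L0/L1/L2 = A/-/- → run A
t=2: L0/L1/L2 = AG/-/- → run A
t=3: L0/L1/L2 = GCFH/A/- → run G
t=4: L0/L1/L2 = GCFHD/A/- → run G
t=5: L0/L1/L2 = GCFHD/A/- → run G
t=6: L0/L1/L2 = CFHD/AG/- → run C
t=7: L0/L1/L2 = CFHD/AG/- → run C
t=8: L0/L1/L2 = CFHD/AG/- → run C
t=9: L0/L1/L2 = FHD/AGC/- → run F
t=10: L0/L1/L2 = FHD/AGC/- → run F
t=11: L0/L1/L2 = FHD/AGC/- → run F
t=12: L0/L1/L2 = HD/AGC/- → run H
t=13: L0/L1/L2 = HD/AGC/- → run H
t=14: L0/L1/L2 = HD/AGC/- → run H
t=15: L0/L1/L2 = D/AGCH/- → run D
t=16: L0/L1/L2 = D/AGCH/- → run D
t=17: L0/L1/L2 = D/AGCH/- → run D
t=18: L0/L1/L2 = -/AGCHD/- → run A
t=19: L0/L1/L2 = -/AGCHD/- → run A
t=20: L0/L1/L2 = -/AGCHD/- → run A
t=21: L0/L1/L2 = -/AGCHD/- → run A
t=22: L0/L1/L2 = -/AGCHD/- → run A
t=23: L0/L1/L2 = -/GCHD/- → run G
t=24: L0/L1/L2 = -/GCHD/- → run G
t=25: L0/L1/L2 = -/GCHD/- → run G
t=26: L0/L1/L2 = -/GCHD/- → run G
t=27: L0/L1/L2 = -/GCHD/- → run G
t=28: L0/L1/L2 = -/CHD/- → run C
t=29: L0/L1/L2 = -/CHD/- → run C
t=30: L0/L1/L2 = -/HD/- → run H
t=31: L0/L1/L2 = -/HD/- → run H
t=32: L0/L1/L2 = -/HD/- → run H
t=33: L0/L1/L2 = -/HD/- → run H
t=34: L0/L1/L2 = -/D/- → run D
t=35: L0/L1/L2 = -/D/- → run D
t=36: (idle)
t=37: (idle)
t=38: (idle)
t=39: (idle)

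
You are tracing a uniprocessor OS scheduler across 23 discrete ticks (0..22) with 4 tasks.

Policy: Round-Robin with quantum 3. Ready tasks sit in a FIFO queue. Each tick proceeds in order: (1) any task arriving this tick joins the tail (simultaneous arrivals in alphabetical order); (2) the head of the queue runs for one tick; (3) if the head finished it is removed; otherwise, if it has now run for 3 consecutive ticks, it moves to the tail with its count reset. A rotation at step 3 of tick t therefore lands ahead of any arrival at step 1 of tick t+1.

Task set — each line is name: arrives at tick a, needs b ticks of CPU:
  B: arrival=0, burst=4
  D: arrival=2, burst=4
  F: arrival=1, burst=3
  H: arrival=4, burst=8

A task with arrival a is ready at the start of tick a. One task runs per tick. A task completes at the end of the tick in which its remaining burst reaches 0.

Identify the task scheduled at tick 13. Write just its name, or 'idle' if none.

t=0: queue=[B] q_used=0 → run B
t=1: queue=[B,F] q_used=1 → run B
t=2: queue=[B,F,D] q_used=2 → run B
t=3: queue=[F,D,B] q_used=0 → run F
t=4: queue=[F,D,B,H] q_used=1 → run F
t=5: queue=[F,D,B,H] q_used=2 → run F
t=6: queue=[D,B,H] q_used=0 → run D
t=7: queue=[D,B,H] q_used=1 → run D
t=8: queue=[D,B,H] q_used=2 → run D
t=9: queue=[B,H,D] q_used=0 → run B
t=10: queue=[H,D] q_used=0 → run H
t=11: queue=[H,D] q_used=1 → run H
t=12: queue=[H,D] q_used=2 → run H
t=13: queue=[D,H] q_used=0 → run D
t=14: queue=[H] q_used=0 → run H
t=15: queue=[H] q_used=1 → run H
t=16: queue=[H] q_used=2 → run H
t=17: queue=[H] q_used=0 → run H
t=18: queue=[H] q_used=1 → run H
t=19: (idle)
t=20: (idle)
t=21: (idle)
t=22: (idle)

running at tick 13 = D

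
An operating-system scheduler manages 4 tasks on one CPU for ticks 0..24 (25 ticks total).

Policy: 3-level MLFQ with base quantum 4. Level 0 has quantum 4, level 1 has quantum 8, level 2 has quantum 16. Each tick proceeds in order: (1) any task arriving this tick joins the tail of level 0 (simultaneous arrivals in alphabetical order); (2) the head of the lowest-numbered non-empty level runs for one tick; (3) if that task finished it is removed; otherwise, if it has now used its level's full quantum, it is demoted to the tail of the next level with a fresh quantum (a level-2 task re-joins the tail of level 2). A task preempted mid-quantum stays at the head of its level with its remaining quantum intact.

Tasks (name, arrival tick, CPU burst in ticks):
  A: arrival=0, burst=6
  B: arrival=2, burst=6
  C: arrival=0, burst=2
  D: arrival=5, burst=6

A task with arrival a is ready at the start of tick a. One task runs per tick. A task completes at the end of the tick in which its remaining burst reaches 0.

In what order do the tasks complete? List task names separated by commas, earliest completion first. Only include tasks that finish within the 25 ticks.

completion order = C, A, B, D

t=0: L0/L1/L2 = AC/-/- → run A
t=1: L0/L1/L2 = AC/-/- → run A
t=2: L0/L1/L2 = ACB/-/- → run A
t=3: L0/L1/L2 = ACB/-/- → run A
t=4: L0/L1/L2 = CB/A/- → run C
t=5: L0/L1/L2 = CBD/A/- → run C
t=6: L0/L1/L2 = BD/A/- → run B
t=7: L0/L1/L2 = BD/A/- → run B
t=8: L0/L1/L2 = BD/A/- → run B
t=9: L0/L1/L2 = BD/A/- → run B
t=10: L0/L1/L2 = D/AB/- → run D
t=11: L0/L1/L2 = D/AB/- → run D
t=12: L0/L1/L2 = D/AB/- → run D
t=13: L0/L1/L2 = D/AB/- → run D
t=14: L0/L1/L2 = -/ABD/- → run A
t=15: L0/L1/L2 = -/ABD/- → run A
t=16: L0/L1/L2 = -/BD/- → run B
t=17: L0/L1/L2 = -/BD/- → run B
t=18: L0/L1/L2 = -/D/- → run D
t=19: L0/L1/L2 = -/D/- → run D
t=20: (idle)
t=21: (idle)
t=22: (idle)
t=23: (idle)
t=24: (idle)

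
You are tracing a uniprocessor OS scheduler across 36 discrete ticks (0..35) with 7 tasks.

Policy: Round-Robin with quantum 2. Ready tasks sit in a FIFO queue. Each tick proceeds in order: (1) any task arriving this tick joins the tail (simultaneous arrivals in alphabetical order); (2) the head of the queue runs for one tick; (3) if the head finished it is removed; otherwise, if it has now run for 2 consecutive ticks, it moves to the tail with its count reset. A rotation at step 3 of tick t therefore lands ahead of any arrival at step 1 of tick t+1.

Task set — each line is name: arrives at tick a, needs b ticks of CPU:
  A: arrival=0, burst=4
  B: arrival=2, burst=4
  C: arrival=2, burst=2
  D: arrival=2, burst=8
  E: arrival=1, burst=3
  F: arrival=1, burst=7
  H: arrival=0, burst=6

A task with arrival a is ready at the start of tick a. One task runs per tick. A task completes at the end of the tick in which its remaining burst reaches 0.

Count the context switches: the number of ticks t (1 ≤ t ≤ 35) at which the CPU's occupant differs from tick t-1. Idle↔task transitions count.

context switches = 18

t=0: queue=[A,H] q_used=0 → run A
t=1: queue=[A,H,E,F] q_used=1 → run A
t=2: queue=[H,E,F,A,B,C,D] q_used=0 → run H
t=3: queue=[H,E,F,A,B,C,D] q_used=1 → run H
t=4: queue=[E,F,A,B,C,D,H] q_used=0 → run E
t=5: queue=[E,F,A,B,C,D,H] q_used=1 → run E
t=6: queue=[F,A,B,C,D,H,E] q_used=0 → run F
t=7: queue=[F,A,B,C,D,H,E] q_used=1 → run F
t=8: queue=[A,B,C,D,H,E,F] q_used=0 → run A
t=9: queue=[A,B,C,D,H,E,F] q_used=1 → run A
t=10: queue=[B,C,D,H,E,F] q_used=0 → run B
t=11: queue=[B,C,D,H,E,F] q_used=1 → run B
t=12: queue=[C,D,H,E,F,B] q_used=0 → run C
t=13: queue=[C,D,H,E,F,B] q_used=1 → run C
t=14: queue=[D,H,E,F,B] q_used=0 → run D
t=15: queue=[D,H,E,F,B] q_used=1 → run D
t=16: queue=[H,E,F,B,D] q_used=0 → run H
t=17: queue=[H,E,F,B,D] q_used=1 → run H
t=18: queue=[E,F,B,D,H] q_used=0 → run E
t=19: queue=[F,B,D,H] q_used=0 → run F
t=20: queue=[F,B,D,H] q_used=1 → run F
t=21: queue=[B,D,H,F] q_used=0 → run B
t=22: queue=[B,D,H,F] q_used=1 → run B
t=23: queue=[D,H,F] q_used=0 → run D
t=24: queue=[D,H,F] q_used=1 → run D
t=25: queue=[H,F,D] q_used=0 → run H
t=26: queue=[H,F,D] q_used=1 → run H
t=27: queue=[F,D] q_used=0 → run F
t=28: queue=[F,D] q_used=1 → run F
t=29: queue=[D,F] q_used=0 → run D
t=30: queue=[D,F] q_used=1 → run D
t=31: queue=[F,D] q_used=0 → run F
t=32: queue=[D] q_used=0 → run D
t=33: queue=[D] q_used=1 → run D
t=34: (idle)
t=35: (idle)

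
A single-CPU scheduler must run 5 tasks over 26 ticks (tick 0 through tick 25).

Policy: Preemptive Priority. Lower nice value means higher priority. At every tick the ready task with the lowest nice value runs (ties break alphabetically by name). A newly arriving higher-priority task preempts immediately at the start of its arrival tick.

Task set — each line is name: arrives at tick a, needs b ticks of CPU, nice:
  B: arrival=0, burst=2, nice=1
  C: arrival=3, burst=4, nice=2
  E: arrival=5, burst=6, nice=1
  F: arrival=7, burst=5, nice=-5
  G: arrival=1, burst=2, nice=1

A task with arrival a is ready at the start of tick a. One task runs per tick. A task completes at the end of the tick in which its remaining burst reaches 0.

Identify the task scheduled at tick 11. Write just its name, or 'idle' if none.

running at tick 11 = F

t=0: ready={B} → run B
t=1: ready={B,G} → run B
t=2: ready={G} → run G
t=3: ready={C,G} → run G
t=4: ready={C} → run C
t=5: ready={C,E} → run E
t=6: ready={C,E} → run E
t=7: ready={C,E,F} → run F
t=8: ready={C,E,F} → run F
t=9: ready={C,E,F} → run F
t=10: ready={C,E,F} → run F
t=11: ready={C,E,F} → run F
t=12: ready={C,E} → run E
t=13: ready={C,E} → run E
t=14: ready={C,E} → run E
t=15: ready={C,E} → run E
t=16: ready={C} → run C
t=17: ready={C} → run C
t=18: ready={C} → run C
t=19: (idle)
t=20: (idle)
t=21: (idle)
t=22: (idle)
t=23: (idle)
t=24: (idle)
t=25: (idle)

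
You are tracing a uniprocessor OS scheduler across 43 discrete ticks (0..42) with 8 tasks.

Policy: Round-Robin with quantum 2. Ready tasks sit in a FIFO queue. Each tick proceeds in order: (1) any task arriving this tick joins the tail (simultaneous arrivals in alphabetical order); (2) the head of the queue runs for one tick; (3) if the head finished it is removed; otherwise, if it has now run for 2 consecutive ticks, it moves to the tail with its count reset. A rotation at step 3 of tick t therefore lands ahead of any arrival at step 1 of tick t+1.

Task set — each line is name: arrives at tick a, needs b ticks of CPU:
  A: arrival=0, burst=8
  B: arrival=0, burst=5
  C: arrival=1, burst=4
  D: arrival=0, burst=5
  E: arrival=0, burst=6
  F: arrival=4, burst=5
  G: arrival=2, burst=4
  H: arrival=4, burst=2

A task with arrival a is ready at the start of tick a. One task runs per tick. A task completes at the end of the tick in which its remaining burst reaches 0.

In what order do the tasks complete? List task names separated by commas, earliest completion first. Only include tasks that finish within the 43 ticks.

completion order = H, C, G, B, D, E, A, F

t=0: queue=[A,B,D,E] q_used=0 → run A
t=1: queue=[A,B,D,E,C] q_used=1 → run A
t=2: queue=[B,D,E,C,A,G] q_used=0 → run B
t=3: queue=[B,D,E,C,A,G] q_used=1 → run B
t=4: queue=[D,E,C,A,G,B,F,H] q_used=0 → run D
t=5: queue=[D,E,C,A,G,B,F,H] q_used=1 → run D
t=6: queue=[E,C,A,G,B,F,H,D] q_used=0 → run E
t=7: queue=[E,C,A,G,B,F,H,D] q_used=1 → run E
t=8: queue=[C,A,G,B,F,H,D,E] q_used=0 → run C
t=9: queue=[C,A,G,B,F,H,D,E] q_used=1 → run C
t=10: queue=[A,G,B,F,H,D,E,C] q_used=0 → run A
t=11: queue=[A,G,B,F,H,D,E,C] q_used=1 → run A
t=12: queue=[G,B,F,H,D,E,C,A] q_used=0 → run G
t=13: queue=[G,B,F,H,D,E,C,A] q_used=1 → run G
t=14: queue=[B,F,H,D,E,C,A,G] q_used=0 → run B
t=15: queue=[B,F,H,D,E,C,A,G] q_used=1 → run B
t=16: queue=[F,H,D,E,C,A,G,B] q_used=0 → run F
t=17: queue=[F,H,D,E,C,A,G,B] q_used=1 → run F
t=18: queue=[H,D,E,C,A,G,B,F] q_used=0 → run H
t=19: queue=[H,D,E,C,A,G,B,F] q_used=1 → run H
t=20: queue=[D,E,C,A,G,B,F] q_used=0 → run D
t=21: queue=[D,E,C,A,G,B,F] q_used=1 → run D
t=22: queue=[E,C,A,G,B,F,D] q_used=0 → run E
t=23: queue=[E,C,A,G,B,F,D] q_used=1 → run E
t=24: queue=[C,A,G,B,F,D,E] q_used=0 → run C
t=25: queue=[C,A,G,B,F,D,E] q_used=1 → run C
t=26: queue=[A,G,B,F,D,E] q_used=0 → run A
t=27: queue=[A,G,B,F,D,E] q_used=1 → run A
t=28: queue=[G,B,F,D,E,A] q_used=0 → run G
t=29: queue=[G,B,F,D,E,A] q_used=1 → run G
t=30: queue=[B,F,D,E,A] q_used=0 → run B
t=31: queue=[F,D,E,A] q_used=0 → run F
t=32: queue=[F,D,E,A] q_used=1 → run F
t=33: queue=[D,E,A,F] q_used=0 → run D
t=34: queue=[E,A,F] q_used=0 → run E
t=35: queue=[E,A,F] q_used=1 → run E
t=36: queue=[A,F] q_used=0 → run A
t=37: queue=[A,F] q_used=1 → run A
t=38: queue=[F] q_used=0 → run F
t=39: (idle)
t=40: (idle)
t=41: (idle)
t=42: (idle)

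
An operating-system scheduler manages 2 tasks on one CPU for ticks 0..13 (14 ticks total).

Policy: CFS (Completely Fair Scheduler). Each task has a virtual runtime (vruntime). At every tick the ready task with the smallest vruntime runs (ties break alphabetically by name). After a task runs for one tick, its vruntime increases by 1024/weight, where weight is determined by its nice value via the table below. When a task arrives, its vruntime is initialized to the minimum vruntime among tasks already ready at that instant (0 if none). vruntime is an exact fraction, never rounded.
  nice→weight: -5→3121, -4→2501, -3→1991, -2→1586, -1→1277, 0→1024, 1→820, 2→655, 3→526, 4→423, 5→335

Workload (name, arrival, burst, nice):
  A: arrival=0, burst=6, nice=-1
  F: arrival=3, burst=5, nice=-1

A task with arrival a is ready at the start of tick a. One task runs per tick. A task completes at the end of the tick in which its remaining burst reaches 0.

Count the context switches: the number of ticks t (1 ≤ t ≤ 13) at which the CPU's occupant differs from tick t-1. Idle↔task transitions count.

context switches = 6

t=0: vr[A=0] → run A
t=1: vr[A=1024/1277] → run A
t=2: vr[A=2048/1277] → run A
t=3: vr[A=3072/1277 F=3072/1277] → run A
t=4: vr[A=4096/1277 F=3072/1277] → run F
t=5: vr[A=4096/1277 F=4096/1277] → run A
t=6: vr[A=5120/1277 F=4096/1277] → run F
t=7: vr[A=5120/1277 F=5120/1277] → run A
t=8: vr[F=5120/1277] → run F
t=9: vr[F=6144/1277] → run F
t=10: vr[F=7168/1277] → run F
t=11: (idle)
t=12: (idle)
t=13: (idle)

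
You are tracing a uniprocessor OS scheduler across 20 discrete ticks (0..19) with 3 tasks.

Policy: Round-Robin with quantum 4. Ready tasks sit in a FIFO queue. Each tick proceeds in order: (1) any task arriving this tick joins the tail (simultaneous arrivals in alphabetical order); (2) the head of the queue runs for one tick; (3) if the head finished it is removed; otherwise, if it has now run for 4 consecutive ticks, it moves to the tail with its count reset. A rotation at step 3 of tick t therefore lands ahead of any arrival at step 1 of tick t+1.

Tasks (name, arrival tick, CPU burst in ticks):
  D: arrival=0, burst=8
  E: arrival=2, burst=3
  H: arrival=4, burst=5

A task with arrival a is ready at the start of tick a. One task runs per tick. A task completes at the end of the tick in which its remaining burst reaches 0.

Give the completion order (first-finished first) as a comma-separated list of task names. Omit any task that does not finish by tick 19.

t=0: queue=[D] q_used=0 → run D
t=1: queue=[D] q_used=1 → run D
t=2: queue=[D,E] q_used=2 → run D
t=3: queue=[D,E] q_used=3 → run D
t=4: queue=[E,D,H] q_used=0 → run E
t=5: queue=[E,D,H] q_used=1 → run E
t=6: queue=[E,D,H] q_used=2 → run E
t=7: queue=[D,H] q_used=0 → run D
t=8: queue=[D,H] q_used=1 → run D
t=9: queue=[D,H] q_used=2 → run D
t=10: queue=[D,H] q_used=3 → run D
t=11: queue=[H] q_used=0 → run H
t=12: queue=[H] q_used=1 → run H
t=13: queue=[H] q_used=2 → run H
t=14: queue=[H] q_used=3 → run H
t=15: queue=[H] q_used=0 → run H
t=16: (idle)
t=17: (idle)
t=18: (idle)
t=19: (idle)

completion order = E, D, H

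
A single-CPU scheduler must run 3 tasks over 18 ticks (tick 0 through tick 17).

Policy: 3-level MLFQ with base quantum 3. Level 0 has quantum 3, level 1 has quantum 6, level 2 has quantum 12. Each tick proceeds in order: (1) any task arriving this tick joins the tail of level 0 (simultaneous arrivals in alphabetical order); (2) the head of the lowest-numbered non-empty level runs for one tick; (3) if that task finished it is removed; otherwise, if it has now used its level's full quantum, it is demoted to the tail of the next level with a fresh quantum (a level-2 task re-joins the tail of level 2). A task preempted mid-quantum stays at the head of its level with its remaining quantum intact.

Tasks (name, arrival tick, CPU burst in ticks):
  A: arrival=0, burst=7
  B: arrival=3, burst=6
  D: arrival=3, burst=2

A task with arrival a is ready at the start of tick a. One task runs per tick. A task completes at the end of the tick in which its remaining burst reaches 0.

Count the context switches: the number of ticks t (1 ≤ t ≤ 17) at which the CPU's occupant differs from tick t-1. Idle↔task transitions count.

context switches = 5

t=0: L0/L1/L2 = A/-/- → run A
t=1: L0/L1/L2 = A/-/- → run A
t=2: L0/L1/L2 = A/-/- → run A
t=3: L0/L1/L2 = BD/A/- → run B
t=4: L0/L1/L2 = BD/A/- → run B
t=5: L0/L1/L2 = BD/A/- → run B
t=6: L0/L1/L2 = D/AB/- → run D
t=7: L0/L1/L2 = D/AB/- → run D
t=8: L0/L1/L2 = -/AB/- → run A
t=9: L0/L1/L2 = -/AB/- → run A
t=10: L0/L1/L2 = -/AB/- → run A
t=11: L0/L1/L2 = -/AB/- → run A
t=12: L0/L1/L2 = -/B/- → run B
t=13: L0/L1/L2 = -/B/- → run B
t=14: L0/L1/L2 = -/B/- → run B
t=15: (idle)
t=16: (idle)
t=17: (idle)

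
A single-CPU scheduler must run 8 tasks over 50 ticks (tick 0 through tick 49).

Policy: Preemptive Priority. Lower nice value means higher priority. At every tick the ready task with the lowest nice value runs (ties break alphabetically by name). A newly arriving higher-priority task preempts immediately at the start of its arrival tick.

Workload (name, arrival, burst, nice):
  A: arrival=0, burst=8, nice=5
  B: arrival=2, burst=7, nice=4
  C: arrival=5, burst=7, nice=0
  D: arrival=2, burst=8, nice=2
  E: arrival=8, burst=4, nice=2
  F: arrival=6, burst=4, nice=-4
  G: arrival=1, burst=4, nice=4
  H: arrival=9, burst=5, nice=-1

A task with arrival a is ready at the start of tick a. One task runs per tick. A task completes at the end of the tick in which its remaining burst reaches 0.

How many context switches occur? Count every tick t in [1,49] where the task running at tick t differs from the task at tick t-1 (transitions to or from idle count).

context switches = 12

t=0: ready={A} → run A
t=1: ready={A,G} → run G
t=2: ready={A,B,D,G} → run D
t=3: ready={A,B,D,G} → run D
t=4: ready={A,B,D,G} → run D
t=5: ready={A,B,C,D,G} → run C
t=6: ready={A,B,C,D,F,G} → run F
t=7: ready={A,B,C,D,F,G} → run F
t=8: ready={A,B,C,D,E,F,G} → run F
t=9: ready={A,B,C,D,E,F,G,H} → run F
t=10: ready={A,B,C,D,E,G,H} → run H
t=11: ready={A,B,C,D,E,G,H} → run H
t=12: ready={A,B,C,D,E,G,H} → run H
t=13: ready={A,B,C,D,E,G,H} → run H
t=14: ready={A,B,C,D,E,G,H} → run H
t=15: ready={A,B,C,D,E,G} → run C
t=16: ready={A,B,C,D,E,G} → run C
t=17: ready={A,B,C,D,E,G} → run C
t=18: ready={A,B,C,D,E,G} → run C
t=19: ready={A,B,C,D,E,G} → run C
t=20: ready={A,B,C,D,E,G} → run C
t=21: ready={A,B,D,E,G} → run D
t=22: ready={A,B,D,E,G} → run D
t=23: ready={A,B,D,E,G} → run D
t=24: ready={A,B,D,E,G} → run D
t=25: ready={A,B,D,E,G} → run D
t=26: ready={A,B,E,G} → run E
t=27: ready={A,B,E,G} → run E
t=28: ready={A,B,E,G} → run E
t=29: ready={A,B,E,G} → run E
t=30: ready={A,B,G} → run B
t=31: ready={A,B,G} → run B
t=32: ready={A,B,G} → run B
t=33: ready={A,B,G} → run B
t=34: ready={A,B,G} → run B
t=35: ready={A,B,G} → run B
t=36: ready={A,B,G} → run B
t=37: ready={A,G} → run G
t=38: ready={A,G} → run G
t=39: ready={A,G} → run G
t=40: ready={A} → run A
t=41: ready={A} → run A
t=42: ready={A} → run A
t=43: ready={A} → run A
t=44: ready={A} → run A
t=45: ready={A} → run A
t=46: ready={A} → run A
t=47: (idle)
t=48: (idle)
t=49: (idle)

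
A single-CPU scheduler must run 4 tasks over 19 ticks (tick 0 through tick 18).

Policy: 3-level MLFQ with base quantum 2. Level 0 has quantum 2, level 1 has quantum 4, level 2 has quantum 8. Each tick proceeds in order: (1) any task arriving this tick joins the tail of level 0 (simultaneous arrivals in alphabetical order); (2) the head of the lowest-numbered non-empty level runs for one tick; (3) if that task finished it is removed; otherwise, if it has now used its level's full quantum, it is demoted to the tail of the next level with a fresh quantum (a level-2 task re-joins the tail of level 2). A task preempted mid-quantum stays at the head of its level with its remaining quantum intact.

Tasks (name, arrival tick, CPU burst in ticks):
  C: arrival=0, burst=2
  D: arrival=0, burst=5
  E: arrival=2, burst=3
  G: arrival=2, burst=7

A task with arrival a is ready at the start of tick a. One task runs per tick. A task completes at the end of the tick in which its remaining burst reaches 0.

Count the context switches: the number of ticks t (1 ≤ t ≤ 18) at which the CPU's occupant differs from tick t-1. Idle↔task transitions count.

context switches = 7

t=0: L0/L1/L2 = CD/-/- → run C
t=1: L0/L1/L2 = CD/-/- → run C
t=2: L0/L1/L2 = DEG/-/- → run D
t=3: L0/L1/L2 = DEG/-/- → run D
t=4: L0/L1/L2 = EG/D/- → run E
t=5: L0/L1/L2 = EG/D/- → run E
t=6: L0/L1/L2 = G/DE/- → run G
t=7: L0/L1/L2 = G/DE/- → run G
t=8: L0/L1/L2 = -/DEG/- → run D
t=9: L0/L1/L2 = -/DEG/- → run D
t=10: L0/L1/L2 = -/DEG/- → run D
t=11: L0/L1/L2 = -/EG/- → run E
t=12: L0/L1/L2 = -/G/- → run G
t=13: L0/L1/L2 = -/G/- → run G
t=14: L0/L1/L2 = -/G/- → run G
t=15: L0/L1/L2 = -/G/- → run G
t=16: L0/L1/L2 = -/-/G → run G
t=17: (idle)
t=18: (idle)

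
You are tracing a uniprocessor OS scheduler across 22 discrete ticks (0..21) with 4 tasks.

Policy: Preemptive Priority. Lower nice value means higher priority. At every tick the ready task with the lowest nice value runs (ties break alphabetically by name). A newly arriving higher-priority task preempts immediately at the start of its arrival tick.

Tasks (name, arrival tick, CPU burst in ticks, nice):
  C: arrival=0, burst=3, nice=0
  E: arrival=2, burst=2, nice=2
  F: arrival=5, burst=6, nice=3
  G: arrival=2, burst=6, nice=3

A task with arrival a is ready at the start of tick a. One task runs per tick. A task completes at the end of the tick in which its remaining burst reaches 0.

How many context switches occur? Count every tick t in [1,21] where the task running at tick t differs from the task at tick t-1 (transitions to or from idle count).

context switches = 4

t=0: ready={C} → run C
t=1: ready={C} → run C
t=2: ready={C,E,G} → run C
t=3: ready={E,G} → run E
t=4: ready={E,G} → run E
t=5: ready={F,G} → run F
t=6: ready={F,G} → run F
t=7: ready={F,G} → run F
t=8: ready={F,G} → run F
t=9: ready={F,G} → run F
t=10: ready={F,G} → run F
t=11: ready={G} → run G
t=12: ready={G} → run G
t=13: ready={G} → run G
t=14: ready={G} → run G
t=15: ready={G} → run G
t=16: ready={G} → run G
t=17: (idle)
t=18: (idle)
t=19: (idle)
t=20: (idle)
t=21: (idle)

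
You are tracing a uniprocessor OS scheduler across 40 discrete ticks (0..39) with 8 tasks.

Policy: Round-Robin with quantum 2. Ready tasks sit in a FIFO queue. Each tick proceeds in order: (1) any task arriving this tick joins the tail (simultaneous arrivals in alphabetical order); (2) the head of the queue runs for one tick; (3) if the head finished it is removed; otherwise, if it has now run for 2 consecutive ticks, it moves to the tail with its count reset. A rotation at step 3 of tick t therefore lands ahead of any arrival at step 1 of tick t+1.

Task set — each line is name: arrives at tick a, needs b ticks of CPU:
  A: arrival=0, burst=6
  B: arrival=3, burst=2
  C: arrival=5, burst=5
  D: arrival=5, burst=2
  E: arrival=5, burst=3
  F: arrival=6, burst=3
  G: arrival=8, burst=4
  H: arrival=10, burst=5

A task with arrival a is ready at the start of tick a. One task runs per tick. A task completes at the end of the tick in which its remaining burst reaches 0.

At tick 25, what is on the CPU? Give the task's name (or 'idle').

t=0: queue=[A] q_used=0 → run A
t=1: queue=[A] q_used=1 → run A
t=2: queue=[A] q_used=0 → run A
t=3: queue=[A,B] q_used=1 → run A
t=4: queue=[B,A] q_used=0 → run B
t=5: queue=[B,A,C,D,E] q_used=1 → run B
t=6: queue=[A,C,D,E,F] q_used=0 → run A
t=7: queue=[A,C,D,E,F] q_used=1 → run A
t=8: queue=[C,D,E,F,G] q_used=0 → run C
t=9: queue=[C,D,E,F,G] q_used=1 → run C
t=10: queue=[D,E,F,G,C,H] q_used=0 → run D
t=11: queue=[D,E,F,G,C,H] q_used=1 → run D
t=12: queue=[E,F,G,C,H] q_used=0 → run E
t=13: queue=[E,F,G,C,H] q_used=1 → run E
t=14: queue=[F,G,C,H,E] q_used=0 → run F
t=15: queue=[F,G,C,H,E] q_used=1 → run F
t=16: queue=[G,C,H,E,F] q_used=0 → run G
t=17: queue=[G,C,H,E,F] q_used=1 → run G
t=18: queue=[C,H,E,F,G] q_used=0 → run C
t=19: queue=[C,H,E,F,G] q_used=1 → run C
t=20: queue=[H,E,F,G,C] q_used=0 → run H
t=21: queue=[H,E,F,G,C] q_used=1 → run H
t=22: queue=[E,F,G,C,H] q_used=0 → run E
t=23: queue=[F,G,C,H] q_used=0 → run F
t=24: queue=[G,C,H] q_used=0 → run G
t=25: queue=[G,C,H] q_used=1 → run G
t=26: queue=[C,H] q_used=0 → run C
t=27: queue=[H] q_used=0 → run H
t=28: queue=[H] q_used=1 → run H
t=29: queue=[H] q_used=0 → run H
t=30: (idle)
t=31: (idle)
t=32: (idle)
t=33: (idle)
t=34: (idle)
t=35: (idle)
t=36: (idle)
t=37: (idle)
t=38: (idle)
t=39: (idle)

running at tick 25 = G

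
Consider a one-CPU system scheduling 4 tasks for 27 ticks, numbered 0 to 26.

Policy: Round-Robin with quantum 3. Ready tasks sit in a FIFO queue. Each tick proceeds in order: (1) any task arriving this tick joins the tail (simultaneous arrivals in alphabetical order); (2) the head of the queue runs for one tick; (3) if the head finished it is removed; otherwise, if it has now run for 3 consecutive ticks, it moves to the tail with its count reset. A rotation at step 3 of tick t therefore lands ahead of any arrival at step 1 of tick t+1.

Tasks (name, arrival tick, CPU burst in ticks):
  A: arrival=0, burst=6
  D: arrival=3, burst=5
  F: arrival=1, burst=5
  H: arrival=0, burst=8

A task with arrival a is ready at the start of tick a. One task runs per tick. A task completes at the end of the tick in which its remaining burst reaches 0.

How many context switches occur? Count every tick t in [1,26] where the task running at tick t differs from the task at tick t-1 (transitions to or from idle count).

t=0: queue=[A,H] q_used=0 → run A
t=1: queue=[A,H,F] q_used=1 → run A
t=2: queue=[A,H,F] q_used=2 → run A
t=3: queue=[H,F,A,D] q_used=0 → run H
t=4: queue=[H,F,A,D] q_used=1 → run H
t=5: queue=[H,F,A,D] q_used=2 → run H
t=6: queue=[F,A,D,H] q_used=0 → run F
t=7: queue=[F,A,D,H] q_used=1 → run F
t=8: queue=[F,A,D,H] q_used=2 → run F
t=9: queue=[A,D,H,F] q_used=0 → run A
t=10: queue=[A,D,H,F] q_used=1 → run A
t=11: queue=[A,D,H,F] q_used=2 → run A
t=12: queue=[D,H,F] q_used=0 → run D
t=13: queue=[D,H,F] q_used=1 → run D
t=14: queue=[D,H,F] q_used=2 → run D
t=15: queue=[H,F,D] q_used=0 → run H
t=16: queue=[H,F,D] q_used=1 → run H
t=17: queue=[H,F,D] q_used=2 → run H
t=18: queue=[F,D,H] q_used=0 → run F
t=19: queue=[F,D,H] q_used=1 → run F
t=20: queue=[D,H] q_used=0 → run D
t=21: queue=[D,H] q_used=1 → run D
t=22: queue=[H] q_used=0 → run H
t=23: queue=[H] q_used=1 → run H
t=24: (idle)
t=25: (idle)
t=26: (idle)

context switches = 9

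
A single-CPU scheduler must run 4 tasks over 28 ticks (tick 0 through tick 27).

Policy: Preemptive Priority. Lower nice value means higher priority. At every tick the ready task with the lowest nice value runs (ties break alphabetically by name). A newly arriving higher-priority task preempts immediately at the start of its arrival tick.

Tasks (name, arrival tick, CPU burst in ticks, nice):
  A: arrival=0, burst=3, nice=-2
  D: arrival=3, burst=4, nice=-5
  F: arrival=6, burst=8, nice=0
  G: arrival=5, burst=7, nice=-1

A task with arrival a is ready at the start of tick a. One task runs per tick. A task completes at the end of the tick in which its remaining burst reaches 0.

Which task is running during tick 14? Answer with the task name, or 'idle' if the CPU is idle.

running at tick 14 = F

t=0: ready={A} → run A
t=1: ready={A} → run A
t=2: ready={A} → run A
t=3: ready={D} → run D
t=4: ready={D} → run D
t=5: ready={D,G} → run D
t=6: ready={D,F,G} → run D
t=7: ready={F,G} → run G
t=8: ready={F,G} → run G
t=9: ready={F,G} → run G
t=10: ready={F,G} → run G
t=11: ready={F,G} → run G
t=12: ready={F,G} → run G
t=13: ready={F,G} → run G
t=14: ready={F} → run F
t=15: ready={F} → run F
t=16: ready={F} → run F
t=17: ready={F} → run F
t=18: ready={F} → run F
t=19: ready={F} → run F
t=20: ready={F} → run F
t=21: ready={F} → run F
t=22: (idle)
t=23: (idle)
t=24: (idle)
t=25: (idle)
t=26: (idle)
t=27: (idle)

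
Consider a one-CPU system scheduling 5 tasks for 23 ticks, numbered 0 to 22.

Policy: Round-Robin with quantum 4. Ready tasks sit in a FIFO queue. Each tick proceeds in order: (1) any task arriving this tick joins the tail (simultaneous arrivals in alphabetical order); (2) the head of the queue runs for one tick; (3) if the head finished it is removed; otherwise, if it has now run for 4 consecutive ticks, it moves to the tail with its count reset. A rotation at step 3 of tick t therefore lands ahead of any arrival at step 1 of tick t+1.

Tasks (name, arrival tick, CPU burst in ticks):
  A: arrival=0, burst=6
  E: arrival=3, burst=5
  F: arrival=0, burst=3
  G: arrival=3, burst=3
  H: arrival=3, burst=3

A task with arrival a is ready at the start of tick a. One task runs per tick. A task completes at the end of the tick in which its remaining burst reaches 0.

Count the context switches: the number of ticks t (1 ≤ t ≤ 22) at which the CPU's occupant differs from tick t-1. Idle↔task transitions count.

t=0: queue=[A,F] q_used=0 → run A
t=1: queue=[A,F] q_used=1 → run A
t=2: queue=[A,F] q_used=2 → run A
t=3: queue=[A,F,E,G,H] q_used=3 → run A
t=4: queue=[F,E,G,H,A] q_used=0 → run F
t=5: queue=[F,E,G,H,A] q_used=1 → run F
t=6: queue=[F,E,G,H,A] q_used=2 → run F
t=7: queue=[E,G,H,A] q_used=0 → run E
t=8: queue=[E,G,H,A] q_used=1 → run E
t=9: queue=[E,G,H,A] q_used=2 → run E
t=10: queue=[E,G,H,A] q_used=3 → run E
t=11: queue=[G,H,A,E] q_used=0 → run G
t=12: queue=[G,H,A,E] q_used=1 → run G
t=13: queue=[G,H,A,E] q_used=2 → run G
t=14: queue=[H,A,E] q_used=0 → run H
t=15: queue=[H,A,E] q_used=1 → run H
t=16: queue=[H,A,E] q_used=2 → run H
t=17: queue=[A,E] q_used=0 → run A
t=18: queue=[A,E] q_used=1 → run A
t=19: queue=[E] q_used=0 → run E
t=20: (idle)
t=21: (idle)
t=22: (idle)

context switches = 7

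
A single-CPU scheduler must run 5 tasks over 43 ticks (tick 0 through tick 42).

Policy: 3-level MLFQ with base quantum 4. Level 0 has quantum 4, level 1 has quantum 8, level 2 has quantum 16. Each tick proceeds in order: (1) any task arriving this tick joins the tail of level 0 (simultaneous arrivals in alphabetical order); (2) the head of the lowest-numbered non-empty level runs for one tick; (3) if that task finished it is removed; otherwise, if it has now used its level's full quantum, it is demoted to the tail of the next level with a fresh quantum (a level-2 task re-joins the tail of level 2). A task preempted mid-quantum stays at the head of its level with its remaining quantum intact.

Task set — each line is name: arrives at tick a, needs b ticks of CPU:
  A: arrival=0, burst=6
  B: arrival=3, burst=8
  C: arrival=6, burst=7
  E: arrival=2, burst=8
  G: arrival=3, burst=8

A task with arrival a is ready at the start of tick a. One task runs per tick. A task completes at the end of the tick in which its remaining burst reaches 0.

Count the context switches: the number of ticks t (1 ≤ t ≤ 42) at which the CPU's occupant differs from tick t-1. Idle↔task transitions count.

context switches = 10

t=0: L0/L1/L2 = A/-/- → run A
t=1: L0/L1/L2 = A/-/- → run A
t=2: L0/L1/L2 = AE/-/- → run A
t=3: L0/L1/L2 = AEBG/-/- → run A
t=4: L0/L1/L2 = EBG/A/- → run E
t=5: L0/L1/L2 = EBG/A/- → run E
t=6: L0/L1/L2 = EBGC/A/- → run E
t=7: L0/L1/L2 = EBGC/A/- → run E
t=8: L0/L1/L2 = BGC/AE/- → run B
t=9: L0/L1/L2 = BGC/AE/- → run B
t=10: L0/L1/L2 = BGC/AE/- → run B
t=11: L0/L1/L2 = BGC/AE/- → run B
t=12: L0/L1/L2 = GC/AEB/- → run G
t=13: L0/L1/L2 = GC/AEB/- → run G
t=14: L0/L1/L2 = GC/AEB/- → run G
t=15: L0/L1/L2 = GC/AEB/- → run G
t=16: L0/L1/L2 = C/AEBG/- → run C
t=17: L0/L1/L2 = C/AEBG/- → run C
t=18: L0/L1/L2 = C/AEBG/- → run C
t=19: L0/L1/L2 = C/AEBG/- → run C
t=20: L0/L1/L2 = -/AEBGC/- → run A
t=21: L0/L1/L2 = -/AEBGC/- → run A
t=22: L0/L1/L2 = -/EBGC/- → run E
t=23: L0/L1/L2 = -/EBGC/- → run E
t=24: L0/L1/L2 = -/EBGC/- → run E
t=25: L0/L1/L2 = -/EBGC/- → run E
t=26: L0/L1/L2 = -/BGC/- → run B
t=27: L0/L1/L2 = -/BGC/- → run B
t=28: L0/L1/L2 = -/BGC/- → run B
t=29: L0/L1/L2 = -/BGC/- → run B
t=30: L0/L1/L2 = -/GC/- → run G
t=31: L0/L1/L2 = -/GC/- → run G
t=32: L0/L1/L2 = -/GC/- → run G
t=33: L0/L1/L2 = -/GC/- → run G
t=34: L0/L1/L2 = -/C/- → run C
t=35: L0/L1/L2 = -/C/- → run C
t=36: L0/L1/L2 = -/C/- → run C
t=37: (idle)
t=38: (idle)
t=39: (idle)
t=40: (idle)
t=41: (idle)
t=42: (idle)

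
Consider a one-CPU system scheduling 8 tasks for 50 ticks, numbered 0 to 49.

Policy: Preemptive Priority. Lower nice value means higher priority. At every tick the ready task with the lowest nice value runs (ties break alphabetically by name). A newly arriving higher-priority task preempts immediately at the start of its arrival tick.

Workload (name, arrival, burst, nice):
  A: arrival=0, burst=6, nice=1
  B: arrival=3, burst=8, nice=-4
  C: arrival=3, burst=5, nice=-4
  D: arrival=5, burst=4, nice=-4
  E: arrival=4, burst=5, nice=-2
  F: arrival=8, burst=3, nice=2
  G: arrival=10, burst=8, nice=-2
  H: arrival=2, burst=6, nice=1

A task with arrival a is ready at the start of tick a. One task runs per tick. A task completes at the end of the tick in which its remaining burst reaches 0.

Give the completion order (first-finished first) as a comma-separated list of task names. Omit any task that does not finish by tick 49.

completion order = B, C, D, E, G, A, H, F

t=0: ready={A} → run A
t=1: ready={A} → run A
t=2: ready={A,H} → run A
t=3: ready={A,B,C,H} → run B
t=4: ready={A,B,C,E,H} → run B
t=5: ready={A,B,C,D,E,H} → run B
t=6: ready={A,B,C,D,E,H} → run B
t=7: ready={A,B,C,D,E,H} → run B
t=8: ready={A,B,C,D,E,F,H} → run B
t=9: ready={A,B,C,D,E,F,H} → run B
t=10: ready={A,B,C,D,E,F,G,H} → run B
t=11: ready={A,C,D,E,F,G,H} → run C
t=12: ready={A,C,D,E,F,G,H} → run C
t=13: ready={A,C,D,E,F,G,H} → run C
t=14: ready={A,C,D,E,F,G,H} → run C
t=15: ready={A,C,D,E,F,G,H} → run C
t=16: ready={A,D,E,F,G,H} → run D
t=17: ready={A,D,E,F,G,H} → run D
t=18: ready={A,D,E,F,G,H} → run D
t=19: ready={A,D,E,F,G,H} → run D
t=20: ready={A,E,F,G,H} → run E
t=21: ready={A,E,F,G,H} → run E
t=22: ready={A,E,F,G,H} → run E
t=23: ready={A,E,F,G,H} → run E
t=24: ready={A,E,F,G,H} → run E
t=25: ready={A,F,G,H} → run G
t=26: ready={A,F,G,H} → run G
t=27: ready={A,F,G,H} → run G
t=28: ready={A,F,G,H} → run G
t=29: ready={A,F,G,H} → run G
t=30: ready={A,F,G,H} → run G
t=31: ready={A,F,G,H} → run G
t=32: ready={A,F,G,H} → run G
t=33: ready={A,F,H} → run A
t=34: ready={A,F,H} → run A
t=35: ready={A,F,H} → run A
t=36: ready={F,H} → run H
t=37: ready={F,H} → run H
t=38: ready={F,H} → run H
t=39: ready={F,H} → run H
t=40: ready={F,H} → run H
t=41: ready={F,H} → run H
t=42: ready={F} → run F
t=43: ready={F} → run F
t=44: ready={F} → run F
t=45: (idle)
t=46: (idle)
t=47: (idle)
t=48: (idle)
t=49: (idle)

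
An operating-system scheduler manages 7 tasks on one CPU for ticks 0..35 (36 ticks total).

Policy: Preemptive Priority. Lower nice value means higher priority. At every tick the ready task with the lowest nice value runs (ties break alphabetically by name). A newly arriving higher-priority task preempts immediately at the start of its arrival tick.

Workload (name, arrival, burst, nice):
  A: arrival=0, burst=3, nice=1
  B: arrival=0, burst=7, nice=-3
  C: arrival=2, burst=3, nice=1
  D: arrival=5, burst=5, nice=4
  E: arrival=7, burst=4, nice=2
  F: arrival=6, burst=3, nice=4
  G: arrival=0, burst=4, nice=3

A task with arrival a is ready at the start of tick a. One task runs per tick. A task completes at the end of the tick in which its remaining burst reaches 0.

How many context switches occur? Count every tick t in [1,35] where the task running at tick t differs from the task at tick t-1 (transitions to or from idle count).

context switches = 7

t=0: ready={A,B,G} → run B
t=1: ready={A,B,G} → run B
t=2: ready={A,B,C,G} → run B
t=3: ready={A,B,C,G} → run B
t=4: ready={A,B,C,G} → run B
t=5: ready={A,B,C,D,G} → run B
t=6: ready={A,B,C,D,F,G} → run B
t=7: ready={A,C,D,E,F,G} → run A
t=8: ready={A,C,D,E,F,G} → run A
t=9: ready={A,C,D,E,F,G} → run A
t=10: ready={C,D,E,F,G} → run C
t=11: ready={C,D,E,F,G} → run C
t=12: ready={C,D,E,F,G} → run C
t=13: ready={D,E,F,G} → run E
t=14: ready={D,E,F,G} → run E
t=15: ready={D,E,F,G} → run E
t=16: ready={D,E,F,G} → run E
t=17: ready={D,F,G} → run G
t=18: ready={D,F,G} → run G
t=19: ready={D,F,G} → run G
t=20: ready={D,F,G} → run G
t=21: ready={D,F} → run D
t=22: ready={D,F} → run D
t=23: ready={D,F} → run D
t=24: ready={D,F} → run D
t=25: ready={D,F} → run D
t=26: ready={F} → run F
t=27: ready={F} → run F
t=28: ready={F} → run F
t=29: (idle)
t=30: (idle)
t=31: (idle)
t=32: (idle)
t=33: (idle)
t=34: (idle)
t=35: (idle)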